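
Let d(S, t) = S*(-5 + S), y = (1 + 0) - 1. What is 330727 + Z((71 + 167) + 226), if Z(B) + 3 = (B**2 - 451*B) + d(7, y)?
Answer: 336770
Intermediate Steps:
y = 0 (y = 1 - 1 = 0)
Z(B) = 11 + B**2 - 451*B (Z(B) = -3 + ((B**2 - 451*B) + 7*(-5 + 7)) = -3 + ((B**2 - 451*B) + 7*2) = -3 + ((B**2 - 451*B) + 14) = -3 + (14 + B**2 - 451*B) = 11 + B**2 - 451*B)
330727 + Z((71 + 167) + 226) = 330727 + (11 + ((71 + 167) + 226)**2 - 451*((71 + 167) + 226)) = 330727 + (11 + (238 + 226)**2 - 451*(238 + 226)) = 330727 + (11 + 464**2 - 451*464) = 330727 + (11 + 215296 - 209264) = 330727 + 6043 = 336770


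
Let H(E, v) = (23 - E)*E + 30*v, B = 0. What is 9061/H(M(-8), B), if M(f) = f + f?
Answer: -697/48 ≈ -14.521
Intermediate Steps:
M(f) = 2*f
H(E, v) = 30*v + E*(23 - E) (H(E, v) = E*(23 - E) + 30*v = 30*v + E*(23 - E))
9061/H(M(-8), B) = 9061/(-(2*(-8))² + 23*(2*(-8)) + 30*0) = 9061/(-1*(-16)² + 23*(-16) + 0) = 9061/(-1*256 - 368 + 0) = 9061/(-256 - 368 + 0) = 9061/(-624) = 9061*(-1/624) = -697/48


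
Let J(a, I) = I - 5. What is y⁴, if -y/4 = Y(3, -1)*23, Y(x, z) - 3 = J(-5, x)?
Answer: 71639296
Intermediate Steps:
J(a, I) = -5 + I
Y(x, z) = -2 + x (Y(x, z) = 3 + (-5 + x) = -2 + x)
y = -92 (y = -4*(-2 + 3)*23 = -4*23 = -92)
y⁴ = (-92)⁴ = 71639296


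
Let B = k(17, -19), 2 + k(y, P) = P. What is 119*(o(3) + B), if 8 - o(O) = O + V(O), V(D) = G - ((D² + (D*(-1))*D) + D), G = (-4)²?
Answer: -3451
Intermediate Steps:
G = 16
V(D) = 16 - D (V(D) = 16 - ((D² + (D*(-1))*D) + D) = 16 - ((D² + (-D)*D) + D) = 16 - ((D² - D²) + D) = 16 - (0 + D) = 16 - D)
k(y, P) = -2 + P
B = -21 (B = -2 - 19 = -21)
o(O) = -8 (o(O) = 8 - (O + (16 - O)) = 8 - 1*16 = 8 - 16 = -8)
119*(o(3) + B) = 119*(-8 - 21) = 119*(-29) = -3451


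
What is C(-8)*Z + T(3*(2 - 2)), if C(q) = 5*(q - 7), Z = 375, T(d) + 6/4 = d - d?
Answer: -56253/2 ≈ -28127.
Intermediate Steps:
T(d) = -3/2 (T(d) = -3/2 + (d - d) = -3/2 + 0 = -3/2)
C(q) = -35 + 5*q (C(q) = 5*(-7 + q) = -35 + 5*q)
C(-8)*Z + T(3*(2 - 2)) = (-35 + 5*(-8))*375 - 3/2 = (-35 - 40)*375 - 3/2 = -75*375 - 3/2 = -28125 - 3/2 = -56253/2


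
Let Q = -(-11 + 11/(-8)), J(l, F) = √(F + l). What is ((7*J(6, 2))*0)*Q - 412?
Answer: -412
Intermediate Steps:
Q = 99/8 (Q = -(-11 + 11*(-⅛)) = -(-11 - 11/8) = -1*(-99/8) = 99/8 ≈ 12.375)
((7*J(6, 2))*0)*Q - 412 = ((7*√(2 + 6))*0)*(99/8) - 412 = ((7*√8)*0)*(99/8) - 412 = ((7*(2*√2))*0)*(99/8) - 412 = ((14*√2)*0)*(99/8) - 412 = 0*(99/8) - 412 = 0 - 412 = -412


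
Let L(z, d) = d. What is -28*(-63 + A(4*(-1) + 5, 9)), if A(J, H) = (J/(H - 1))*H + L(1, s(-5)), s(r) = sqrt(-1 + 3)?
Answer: 3465/2 - 28*sqrt(2) ≈ 1692.9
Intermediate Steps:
s(r) = sqrt(2)
A(J, H) = sqrt(2) + H*J/(-1 + H) (A(J, H) = (J/(H - 1))*H + sqrt(2) = (J/(-1 + H))*H + sqrt(2) = H*J/(-1 + H) + sqrt(2) = sqrt(2) + H*J/(-1 + H))
-28*(-63 + A(4*(-1) + 5, 9)) = -28*(-63 + (-sqrt(2) + 9*(4*(-1) + 5) + 9*sqrt(2))/(-1 + 9)) = -28*(-63 + (-sqrt(2) + 9*(-4 + 5) + 9*sqrt(2))/8) = -28*(-63 + (-sqrt(2) + 9*1 + 9*sqrt(2))/8) = -28*(-63 + (-sqrt(2) + 9 + 9*sqrt(2))/8) = -28*(-63 + (9 + 8*sqrt(2))/8) = -28*(-63 + (9/8 + sqrt(2))) = -28*(-495/8 + sqrt(2)) = 3465/2 - 28*sqrt(2)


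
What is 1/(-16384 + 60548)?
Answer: 1/44164 ≈ 2.2643e-5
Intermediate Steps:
1/(-16384 + 60548) = 1/44164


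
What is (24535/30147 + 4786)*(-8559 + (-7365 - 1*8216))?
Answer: -3483596978780/30147 ≈ -1.1555e+8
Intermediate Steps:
(24535/30147 + 4786)*(-8559 + (-7365 - 1*8216)) = (24535*(1/30147) + 4786)*(-8559 + (-7365 - 8216)) = (24535/30147 + 4786)*(-8559 - 15581) = (144308077/30147)*(-24140) = -3483596978780/30147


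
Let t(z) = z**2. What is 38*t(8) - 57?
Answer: 2375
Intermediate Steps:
38*t(8) - 57 = 38*8**2 - 57 = 38*64 - 57 = 2432 - 57 = 2375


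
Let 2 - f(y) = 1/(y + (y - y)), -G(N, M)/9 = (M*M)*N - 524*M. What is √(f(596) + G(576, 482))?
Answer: I*√106750800155757/298 ≈ 34671.0*I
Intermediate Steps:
G(N, M) = 4716*M - 9*N*M² (G(N, M) = -9*((M*M)*N - 524*M) = -9*(M²*N - 524*M) = -9*(N*M² - 524*M) = -9*(-524*M + N*M²) = 4716*M - 9*N*M²)
f(y) = 2 - 1/y (f(y) = 2 - 1/(y + (y - y)) = 2 - 1/(y + 0) = 2 - 1/y)
√(f(596) + G(576, 482)) = √((2 - 1/596) + 9*482*(524 - 1*482*576)) = √((2 - 1*1/596) + 9*482*(524 - 277632)) = √((2 - 1/596) + 9*482*(-277108)) = √(1191/596 - 1202094504) = √(-716448323193/596) = I*√106750800155757/298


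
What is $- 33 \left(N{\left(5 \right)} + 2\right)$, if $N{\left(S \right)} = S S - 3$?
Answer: $-792$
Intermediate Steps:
$N{\left(S \right)} = -3 + S^{2}$ ($N{\left(S \right)} = S^{2} - 3 = -3 + S^{2}$)
$- 33 \left(N{\left(5 \right)} + 2\right) = - 33 \left(\left(-3 + 5^{2}\right) + 2\right) = - 33 \left(\left(-3 + 25\right) + 2\right) = - 33 \left(22 + 2\right) = \left(-33\right) 24 = -792$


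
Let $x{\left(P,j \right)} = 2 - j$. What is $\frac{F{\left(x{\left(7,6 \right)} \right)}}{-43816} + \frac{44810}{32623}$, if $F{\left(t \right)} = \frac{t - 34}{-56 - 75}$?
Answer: $\frac{128601750043}{93626313604} \approx 1.3736$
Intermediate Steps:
$F{\left(t \right)} = \frac{34}{131} - \frac{t}{131}$ ($F{\left(t \right)} = \frac{-34 + t}{-131} = \left(-34 + t\right) \left(- \frac{1}{131}\right) = \frac{34}{131} - \frac{t}{131}$)
$\frac{F{\left(x{\left(7,6 \right)} \right)}}{-43816} + \frac{44810}{32623} = \frac{\frac{34}{131} - \frac{2 - 6}{131}}{-43816} + \frac{44810}{32623} = \left(\frac{34}{131} - \frac{2 - 6}{131}\right) \left(- \frac{1}{43816}\right) + 44810 \cdot \frac{1}{32623} = \left(\frac{34}{131} - - \frac{4}{131}\right) \left(- \frac{1}{43816}\right) + \frac{44810}{32623} = \left(\frac{34}{131} + \frac{4}{131}\right) \left(- \frac{1}{43816}\right) + \frac{44810}{32623} = \frac{38}{131} \left(- \frac{1}{43816}\right) + \frac{44810}{32623} = - \frac{19}{2869948} + \frac{44810}{32623} = \frac{128601750043}{93626313604}$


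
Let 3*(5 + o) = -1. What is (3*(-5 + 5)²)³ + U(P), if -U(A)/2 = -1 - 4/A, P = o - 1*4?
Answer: 8/7 ≈ 1.1429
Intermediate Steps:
o = -16/3 (o = -5 + (⅓)*(-1) = -5 - ⅓ = -16/3 ≈ -5.3333)
P = -28/3 (P = -16/3 - 1*4 = -16/3 - 4 = -28/3 ≈ -9.3333)
U(A) = 2 + 8/A (U(A) = -2*(-1 - 4/A) = 2 + 8/A)
(3*(-5 + 5)²)³ + U(P) = (3*(-5 + 5)²)³ + (2 + 8/(-28/3)) = (3*0²)³ + (2 + 8*(-3/28)) = (3*0)³ + (2 - 6/7) = 0³ + 8/7 = 0 + 8/7 = 8/7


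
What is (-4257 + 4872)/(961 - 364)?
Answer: 205/199 ≈ 1.0302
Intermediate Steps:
(-4257 + 4872)/(961 - 364) = 615/597 = 615*(1/597) = 205/199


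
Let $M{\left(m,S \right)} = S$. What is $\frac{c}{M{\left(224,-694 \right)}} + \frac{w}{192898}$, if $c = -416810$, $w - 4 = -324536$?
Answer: $\frac{20044147543}{33467803} \approx 598.91$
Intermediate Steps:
$w = -324532$ ($w = 4 - 324536 = -324532$)
$\frac{c}{M{\left(224,-694 \right)}} + \frac{w}{192898} = - \frac{416810}{-694} - \frac{324532}{192898} = \left(-416810\right) \left(- \frac{1}{694}\right) - \frac{162266}{96449} = \frac{208405}{347} - \frac{162266}{96449} = \frac{20044147543}{33467803}$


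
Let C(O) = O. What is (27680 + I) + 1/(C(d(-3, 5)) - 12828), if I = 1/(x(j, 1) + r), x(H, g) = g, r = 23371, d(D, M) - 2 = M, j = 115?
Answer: 8294378753609/299652412 ≈ 27680.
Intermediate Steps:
d(D, M) = 2 + M
I = 1/23372 (I = 1/(1 + 23371) = 1/23372 ≈ 4.2786e-5)
(27680 + I) + 1/(C(d(-3, 5)) - 12828) = (27680 + 1/23372) + 1/((2 + 5) - 12828) = 646936961/23372 + 1/(7 - 12828) = 646936961/23372 + 1/(-12821) = 646936961/23372 - 1/12821 = 8294378753609/299652412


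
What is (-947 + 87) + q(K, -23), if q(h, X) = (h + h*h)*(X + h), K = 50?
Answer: 67990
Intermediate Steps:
q(h, X) = (X + h)*(h + h²) (q(h, X) = (h + h²)*(X + h) = (X + h)*(h + h²))
(-947 + 87) + q(K, -23) = (-947 + 87) + 50*(-23 + 50 + 50² - 23*50) = -860 + 50*(-23 + 50 + 2500 - 1150) = -860 + 50*1377 = -860 + 68850 = 67990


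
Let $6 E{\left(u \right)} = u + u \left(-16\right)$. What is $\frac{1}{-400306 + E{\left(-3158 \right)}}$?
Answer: $- \frac{1}{392411} \approx -2.5483 \cdot 10^{-6}$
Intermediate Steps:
$E{\left(u \right)} = - \frac{5 u}{2}$ ($E{\left(u \right)} = \frac{u + u \left(-16\right)}{6} = \frac{u - 16 u}{6} = \frac{\left(-15\right) u}{6} = - \frac{5 u}{2}$)
$\frac{1}{-400306 + E{\left(-3158 \right)}} = \frac{1}{-400306 - -7895} = \frac{1}{-400306 + 7895} = \frac{1}{-392411} = - \frac{1}{392411}$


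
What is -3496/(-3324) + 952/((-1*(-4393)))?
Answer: 4630594/3650583 ≈ 1.2685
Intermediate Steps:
-3496/(-3324) + 952/((-1*(-4393))) = -3496*(-1/3324) + 952/4393 = 874/831 + 952*(1/4393) = 874/831 + 952/4393 = 4630594/3650583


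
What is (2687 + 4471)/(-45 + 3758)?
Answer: 7158/3713 ≈ 1.9278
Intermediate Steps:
(2687 + 4471)/(-45 + 3758) = 7158/3713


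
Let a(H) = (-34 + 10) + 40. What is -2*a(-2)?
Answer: -32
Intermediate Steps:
a(H) = 16 (a(H) = -24 + 40 = 16)
-2*a(-2) = -2*16 = -32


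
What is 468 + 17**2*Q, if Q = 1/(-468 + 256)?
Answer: 98927/212 ≈ 466.64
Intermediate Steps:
Q = -1/212 (Q = 1/(-212) = -1/212 ≈ -0.0047170)
468 + 17**2*Q = 468 + 17**2*(-1/212) = 468 + 289*(-1/212) = 468 - 289/212 = 98927/212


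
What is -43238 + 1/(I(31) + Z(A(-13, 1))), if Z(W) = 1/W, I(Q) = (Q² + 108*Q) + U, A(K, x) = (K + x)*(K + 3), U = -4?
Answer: -22336793918/516601 ≈ -43238.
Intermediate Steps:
A(K, x) = (3 + K)*(K + x) (A(K, x) = (K + x)*(3 + K) = (3 + K)*(K + x))
I(Q) = -4 + Q² + 108*Q (I(Q) = (Q² + 108*Q) - 4 = -4 + Q² + 108*Q)
-43238 + 1/(I(31) + Z(A(-13, 1))) = -43238 + 1/((-4 + 31² + 108*31) + 1/((-13)² + 3*(-13) + 3*1 - 13*1)) = -43238 + 1/((-4 + 961 + 3348) + 1/(169 - 39 + 3 - 13)) = -43238 + 1/(4305 + 1/120) = -43238 + 1/(516601/120) = -43238 + 120/516601 = -22336793918/516601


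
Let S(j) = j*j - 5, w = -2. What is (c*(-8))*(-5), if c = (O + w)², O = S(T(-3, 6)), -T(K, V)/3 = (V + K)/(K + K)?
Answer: 1805/2 ≈ 902.50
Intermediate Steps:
T(K, V) = -3*(K + V)/(2*K) (T(K, V) = -3*(V + K)/(K + K) = -3*(K + V)/(2*K))
S(j) = -5 + j² (S(j) = j² - 5 = -5 + j²)
O = -11/4 (O = -5 + ((3/2)*(-1*(-3) - 1*6)/(-3))² = -5 + ((3/2)*(-⅓)*(3 - 6))² = -5 + ((3/2)*(-⅓)*(-3))² = -5 + (3/2)² = -5 + 9/4 = -11/4 ≈ -2.7500)
c = 361/16 (c = (-11/4 - 2)² = (-19/4)² = 361/16 ≈ 22.563)
(c*(-8))*(-5) = ((361/16)*(-8))*(-5) = -361/2*(-5) = 1805/2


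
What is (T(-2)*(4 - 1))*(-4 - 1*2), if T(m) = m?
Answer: 36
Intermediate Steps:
(T(-2)*(4 - 1))*(-4 - 1*2) = (-2*(4 - 1))*(-4 - 1*2) = (-2*3)*(-4 - 2) = -6*(-6) = 36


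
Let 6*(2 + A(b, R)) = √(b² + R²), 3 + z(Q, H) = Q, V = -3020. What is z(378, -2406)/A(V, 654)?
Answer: 6750/2386993 + 1125*√2387029/2386993 ≈ 0.73099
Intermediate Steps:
z(Q, H) = -3 + Q
A(b, R) = -2 + √(R² + b²)/6 (A(b, R) = -2 + √(b² + R²)/6 = -2 + √(R² + b²)/6)
z(378, -2406)/A(V, 654) = (-3 + 378)/(-2 + √(654² + (-3020)²)/6) = 375/(-2 + √(427716 + 9120400)/6) = 375/(-2 + √9548116/6) = 375/(-2 + (2*√2387029)/6) = 375/(-2 + √2387029/3)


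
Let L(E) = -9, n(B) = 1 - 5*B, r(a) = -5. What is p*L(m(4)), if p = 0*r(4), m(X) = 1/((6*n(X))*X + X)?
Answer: 0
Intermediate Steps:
m(X) = 1/(X + X*(6 - 30*X)) (m(X) = 1/((6*(1 - 5*X))*X + X) = 1/((6 - 30*X)*X + X) = 1/(X*(6 - 30*X) + X) = 1/(X + X*(6 - 30*X)))
p = 0 (p = 0*(-5) = 0)
p*L(m(4)) = 0*(-9) = 0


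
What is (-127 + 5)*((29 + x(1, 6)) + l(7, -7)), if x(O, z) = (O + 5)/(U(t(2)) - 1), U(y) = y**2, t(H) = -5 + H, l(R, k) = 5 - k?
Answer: -10187/2 ≈ -5093.5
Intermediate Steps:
x(O, z) = 5/8 + O/8 (x(O, z) = (O + 5)/((-5 + 2)**2 - 1) = (5 + O)/((-3)**2 - 1) = (5 + O)/(9 - 1) = (5 + O)/8 = (5 + O)*(1/8) = 5/8 + O/8)
(-127 + 5)*((29 + x(1, 6)) + l(7, -7)) = (-127 + 5)*((29 + (5/8 + (1/8)*1)) + (5 - 1*(-7))) = -122*((29 + (5/8 + 1/8)) + (5 + 7)) = -122*((29 + 3/4) + 12) = -122*(119/4 + 12) = -122*167/4 = -10187/2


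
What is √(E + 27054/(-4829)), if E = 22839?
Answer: √532457501433/4829 ≈ 151.11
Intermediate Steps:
√(E + 27054/(-4829)) = √(22839 + 27054/(-4829)) = √(22839 + 27054*(-1/4829)) = √(22839 - 27054/4829) = √(110262477/4829) = √532457501433/4829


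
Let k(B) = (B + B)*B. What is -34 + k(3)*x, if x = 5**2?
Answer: 416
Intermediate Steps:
x = 25
k(B) = 2*B**2 (k(B) = (2*B)*B = 2*B**2)
-34 + k(3)*x = -34 + (2*3**2)*25 = -34 + (2*9)*25 = -34 + 18*25 = -34 + 450 = 416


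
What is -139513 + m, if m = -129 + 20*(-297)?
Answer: -145582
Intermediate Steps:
m = -6069 (m = -129 - 5940 = -6069)
-139513 + m = -139513 - 6069 = -145582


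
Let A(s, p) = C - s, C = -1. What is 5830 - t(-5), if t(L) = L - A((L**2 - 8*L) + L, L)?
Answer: 5774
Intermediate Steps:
A(s, p) = -1 - s
t(L) = 1 + L**2 - 6*L (t(L) = L - (-1 - ((L**2 - 8*L) + L)) = L - (-1 - (L**2 - 7*L)) = L - (-1 + (-L**2 + 7*L)) = L - (-1 - L**2 + 7*L) = L + (1 + L**2 - 7*L) = 1 + L**2 - 6*L)
5830 - t(-5) = 5830 - (1 - 5 - 5*(-7 - 5)) = 5830 - (1 - 5 - 5*(-12)) = 5830 - (1 - 5 + 60) = 5830 - 1*56 = 5830 - 56 = 5774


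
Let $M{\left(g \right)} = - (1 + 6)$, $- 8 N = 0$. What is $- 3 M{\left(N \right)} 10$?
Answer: $210$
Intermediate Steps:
$N = 0$ ($N = \left(- \frac{1}{8}\right) 0 = 0$)
$M{\left(g \right)} = -7$ ($M{\left(g \right)} = \left(-1\right) 7 = -7$)
$- 3 M{\left(N \right)} 10 = \left(-3\right) \left(-7\right) 10 = 21 \cdot 10 = 210$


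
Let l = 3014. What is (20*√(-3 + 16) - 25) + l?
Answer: 2989 + 20*√13 ≈ 3061.1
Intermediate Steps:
(20*√(-3 + 16) - 25) + l = (20*√(-3 + 16) - 25) + 3014 = (20*√13 - 25) + 3014 = (-25 + 20*√13) + 3014 = 2989 + 20*√13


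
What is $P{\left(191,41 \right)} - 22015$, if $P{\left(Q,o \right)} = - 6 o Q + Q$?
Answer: $-68810$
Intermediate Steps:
$P{\left(Q,o \right)} = Q - 6 Q o$ ($P{\left(Q,o \right)} = - 6 Q o + Q = Q - 6 Q o$)
$P{\left(191,41 \right)} - 22015 = 191 \left(1 - 246\right) - 22015 = 191 \left(-245\right) - 22015 = -46795 - 22015 = -68810$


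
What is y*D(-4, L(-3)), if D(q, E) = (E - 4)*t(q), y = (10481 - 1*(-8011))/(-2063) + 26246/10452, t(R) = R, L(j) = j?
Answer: -973930202/5390619 ≈ -180.67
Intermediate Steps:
y = -69566443/10781238 (y = (10481 + 8011)*(-1/2063) + 26246*(1/10452) = 18492*(-1/2063) + 13123/5226 = -18492/2063 + 13123/5226 = -69566443/10781238 ≈ -6.4525)
D(q, E) = q*(-4 + E) (D(q, E) = (E - 4)*q = (-4 + E)*q = q*(-4 + E))
y*D(-4, L(-3)) = -(-139132886)*(-4 - 3)/5390619 = -(-139132886)*(-7)/5390619 = -69566443/10781238*28 = -973930202/5390619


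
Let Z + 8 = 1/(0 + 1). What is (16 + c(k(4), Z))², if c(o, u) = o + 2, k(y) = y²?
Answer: 1156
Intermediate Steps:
Z = -7 (Z = -8 + 1/(0 + 1) = -8 + 1/1 = -8 + 1 = -7)
c(o, u) = 2 + o
(16 + c(k(4), Z))² = (16 + (2 + 4²))² = (16 + (2 + 16))² = (16 + 18)² = 34² = 1156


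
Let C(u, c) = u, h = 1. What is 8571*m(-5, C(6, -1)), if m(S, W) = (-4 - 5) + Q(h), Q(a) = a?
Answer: -68568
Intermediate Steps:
m(S, W) = -8 (m(S, W) = (-4 - 5) + 1 = -9 + 1 = -8)
8571*m(-5, C(6, -1)) = 8571*(-8) = -68568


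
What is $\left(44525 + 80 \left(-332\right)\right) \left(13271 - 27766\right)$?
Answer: $-260402675$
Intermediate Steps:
$\left(44525 + 80 \left(-332\right)\right) \left(13271 - 27766\right) = \left(44525 - 26560\right) \left(-14495\right) = 17965 \left(-14495\right) = -260402675$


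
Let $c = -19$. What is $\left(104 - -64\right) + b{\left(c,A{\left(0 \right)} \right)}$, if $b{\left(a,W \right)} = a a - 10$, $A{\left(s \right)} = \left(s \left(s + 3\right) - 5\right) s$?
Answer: $519$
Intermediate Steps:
$A{\left(s \right)} = s \left(-5 + s \left(3 + s\right)\right)$ ($A{\left(s \right)} = \left(s \left(3 + s\right) - 5\right) s = \left(-5 + s \left(3 + s\right)\right) s = s \left(-5 + s \left(3 + s\right)\right)$)
$b{\left(a,W \right)} = -10 + a^{2}$ ($b{\left(a,W \right)} = a^{2} - 10 = -10 + a^{2}$)
$\left(104 - -64\right) + b{\left(c,A{\left(0 \right)} \right)} = \left(104 - -64\right) - \left(10 - \left(-19\right)^{2}\right) = \left(104 + 64\right) + \left(-10 + 361\right) = 168 + 351 = 519$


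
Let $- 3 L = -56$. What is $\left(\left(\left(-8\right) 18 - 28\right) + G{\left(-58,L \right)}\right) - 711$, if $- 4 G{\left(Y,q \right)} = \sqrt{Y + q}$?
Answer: $-883 - \frac{i \sqrt{354}}{12} \approx -883.0 - 1.5679 i$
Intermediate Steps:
$L = \frac{56}{3}$ ($L = \left(- \frac{1}{3}\right) \left(-56\right) = \frac{56}{3} \approx 18.667$)
$G{\left(Y,q \right)} = - \frac{\sqrt{Y + q}}{4}$
$\left(\left(\left(-8\right) 18 - 28\right) + G{\left(-58,L \right)}\right) - 711 = \left(\left(\left(-8\right) 18 - 28\right) - \frac{\sqrt{-58 + \frac{56}{3}}}{4}\right) - 711 = \left(\left(-144 - 28\right) - \frac{\sqrt{- \frac{118}{3}}}{4}\right) - 711 = \left(-172 - \frac{\frac{1}{3} i \sqrt{354}}{4}\right) - 711 = \left(-172 - \frac{i \sqrt{354}}{12}\right) - 711 = -883 - \frac{i \sqrt{354}}{12}$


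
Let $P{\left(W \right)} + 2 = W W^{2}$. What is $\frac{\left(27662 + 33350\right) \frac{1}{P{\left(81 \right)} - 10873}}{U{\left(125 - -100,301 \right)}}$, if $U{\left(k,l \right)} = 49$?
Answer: $\frac{4358}{1821981} \approx 0.0023919$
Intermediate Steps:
$P{\left(W \right)} = -2 + W^{3}$ ($P{\left(W \right)} = -2 + W W^{2} = -2 + W^{3}$)
$\frac{\left(27662 + 33350\right) \frac{1}{P{\left(81 \right)} - 10873}}{U{\left(125 - -100,301 \right)}} = \frac{\left(27662 + 33350\right) \frac{1}{\left(-2 + 81^{3}\right) - 10873}}{49} = \frac{61012}{\left(-2 + 531441\right) - 10873} \cdot \frac{1}{49} = \frac{61012}{531439 - 10873} \cdot \frac{1}{49} = \frac{61012}{520566} \cdot \frac{1}{49} = 61012 \cdot \frac{1}{520566} \cdot \frac{1}{49} = \frac{30506}{260283} \cdot \frac{1}{49} = \frac{4358}{1821981}$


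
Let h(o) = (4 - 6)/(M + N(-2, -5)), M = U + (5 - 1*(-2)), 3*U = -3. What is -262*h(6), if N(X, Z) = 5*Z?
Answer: -524/19 ≈ -27.579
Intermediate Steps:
U = -1 (U = (⅓)*(-3) = -1)
M = 6 (M = -1 + (5 - 1*(-2)) = -1 + (5 + 2) = -1 + 7 = 6)
h(o) = 2/19 (h(o) = (4 - 6)/(6 + 5*(-5)) = -2/(6 - 25) = -2/(-19) = -2*(-1/19) = 2/19)
-262*h(6) = -262*2/19 = -524/19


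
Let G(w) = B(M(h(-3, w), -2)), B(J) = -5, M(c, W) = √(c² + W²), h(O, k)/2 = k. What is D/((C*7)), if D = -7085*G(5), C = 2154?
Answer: 35425/15078 ≈ 2.3494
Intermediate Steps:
h(O, k) = 2*k
M(c, W) = √(W² + c²)
G(w) = -5
D = 35425 (D = -7085*(-5) = 35425)
D/((C*7)) = 35425/((2154*7)) = 35425/15078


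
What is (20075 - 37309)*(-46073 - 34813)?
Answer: 1393989324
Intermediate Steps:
(20075 - 37309)*(-46073 - 34813) = -17234*(-80886) = 1393989324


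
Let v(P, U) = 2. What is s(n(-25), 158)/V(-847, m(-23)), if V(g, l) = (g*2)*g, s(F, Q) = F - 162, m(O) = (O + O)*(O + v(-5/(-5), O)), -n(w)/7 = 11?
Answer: -239/1434818 ≈ -0.00016657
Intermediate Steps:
n(w) = -77 (n(w) = -7*11 = -77)
m(O) = 2*O*(2 + O) (m(O) = (O + O)*(O + 2) = (2*O)*(2 + O) = 2*O*(2 + O))
s(F, Q) = -162 + F
V(g, l) = 2*g**2 (V(g, l) = (2*g)*g = 2*g**2)
s(n(-25), 158)/V(-847, m(-23)) = (-162 - 77)/((2*(-847)**2)) = -239/(2*717409) = -239/1434818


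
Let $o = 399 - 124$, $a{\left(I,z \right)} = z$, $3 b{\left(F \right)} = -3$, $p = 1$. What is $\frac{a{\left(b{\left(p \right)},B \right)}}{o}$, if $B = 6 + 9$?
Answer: $\frac{3}{55} \approx 0.054545$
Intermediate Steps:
$B = 15$
$b{\left(F \right)} = -1$ ($b{\left(F \right)} = \frac{1}{3} \left(-3\right) = -1$)
$o = 275$
$\frac{a{\left(b{\left(p \right)},B \right)}}{o} = \frac{15}{275} = 15 \cdot \frac{1}{275} = \frac{3}{55}$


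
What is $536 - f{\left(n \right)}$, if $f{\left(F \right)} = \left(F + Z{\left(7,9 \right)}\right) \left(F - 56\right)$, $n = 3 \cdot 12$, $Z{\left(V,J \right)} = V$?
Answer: $1396$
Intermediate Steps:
$n = 36$
$f{\left(F \right)} = \left(-56 + F\right) \left(7 + F\right)$ ($f{\left(F \right)} = \left(F + 7\right) \left(F - 56\right) = \left(7 + F\right) \left(-56 + F\right) = \left(-56 + F\right) \left(7 + F\right)$)
$536 - f{\left(n \right)} = 536 - \left(-392 + 36^{2} - 1764\right) = 536 - \left(-392 + 1296 - 1764\right) = 536 - -860 = 536 + 860 = 1396$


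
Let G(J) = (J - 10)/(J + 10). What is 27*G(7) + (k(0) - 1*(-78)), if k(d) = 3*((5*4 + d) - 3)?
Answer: 2112/17 ≈ 124.24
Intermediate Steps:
G(J) = (-10 + J)/(10 + J)
k(d) = 51 + 3*d (k(d) = 3*((20 + d) - 3) = 3*(17 + d) = 51 + 3*d)
27*G(7) + (k(0) - 1*(-78)) = 27*((-10 + 7)/(10 + 7)) + ((51 + 3*0) - 1*(-78)) = 27*(-3/17) + ((51 + 0) + 78) = 27*((1/17)*(-3)) + (51 + 78) = 27*(-3/17) + 129 = -81/17 + 129 = 2112/17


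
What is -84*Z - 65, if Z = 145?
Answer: -12245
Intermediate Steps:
-84*Z - 65 = -84*145 - 65 = -12180 - 65 = -12245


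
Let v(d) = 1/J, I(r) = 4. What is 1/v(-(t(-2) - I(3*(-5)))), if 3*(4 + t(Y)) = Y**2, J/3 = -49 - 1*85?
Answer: -402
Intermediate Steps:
J = -402 (J = 3*(-49 - 1*85) = 3*(-49 - 85) = 3*(-134) = -402)
t(Y) = -4 + Y**2/3
v(d) = -1/402 (v(d) = 1/(-402) = -1/402)
1/v(-(t(-2) - I(3*(-5)))) = 1/(-1/402) = -402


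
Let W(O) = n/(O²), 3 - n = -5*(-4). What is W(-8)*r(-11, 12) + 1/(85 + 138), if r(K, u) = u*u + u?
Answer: -147833/3568 ≈ -41.433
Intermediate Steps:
n = -17 (n = 3 - (-5)*(-4) = 3 - 1*20 = 3 - 20 = -17)
W(O) = -17/O²
r(K, u) = u + u² (r(K, u) = u² + u = u + u²)
W(-8)*r(-11, 12) + 1/(85 + 138) = (-17/(-8)²)*(12*(1 + 12)) + 1/(85 + 138) = (-17*1/64)*(12*13) + 1/223 = -17/64*156 + 1/223 = -663/16 + 1/223 = -147833/3568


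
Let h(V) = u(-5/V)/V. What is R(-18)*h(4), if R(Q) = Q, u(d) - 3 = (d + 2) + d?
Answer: -45/4 ≈ -11.250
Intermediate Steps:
u(d) = 5 + 2*d (u(d) = 3 + ((d + 2) + d) = 3 + ((2 + d) + d) = 3 + (2 + 2*d) = 5 + 2*d)
h(V) = (5 - 10/V)/V (h(V) = (5 + 2*(-5/V))/V = (5 - 10/V)/V)
R(-18)*h(4) = -90*(-2 + 4)/4**2 = -90*2/16 = -18*5/8 = -45/4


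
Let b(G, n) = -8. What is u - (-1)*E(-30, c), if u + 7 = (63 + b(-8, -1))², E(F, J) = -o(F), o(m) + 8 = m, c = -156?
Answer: 3056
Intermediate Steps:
o(m) = -8 + m
E(F, J) = 8 - F (E(F, J) = -(-8 + F) = 8 - F)
u = 3018 (u = -7 + (63 - 8)² = -7 + 55² = -7 + 3025 = 3018)
u - (-1)*E(-30, c) = 3018 - (-1)*(8 - 1*(-30)) = 3018 - (-1)*(8 + 30) = 3018 - (-1)*38 = 3018 - 1*(-38) = 3018 + 38 = 3056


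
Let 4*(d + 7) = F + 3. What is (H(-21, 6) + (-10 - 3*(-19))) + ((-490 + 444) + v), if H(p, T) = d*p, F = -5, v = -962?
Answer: -1607/2 ≈ -803.50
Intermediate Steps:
d = -15/2 (d = -7 + (-5 + 3)/4 = -7 + (1/4)*(-2) = -7 - 1/2 = -15/2 ≈ -7.5000)
H(p, T) = -15*p/2
(H(-21, 6) + (-10 - 3*(-19))) + ((-490 + 444) + v) = (-15/2*(-21) + (-10 - 3*(-19))) + ((-490 + 444) - 962) = (315/2 + (-10 + 57)) + (-46 - 962) = (315/2 + 47) - 1008 = 409/2 - 1008 = -1607/2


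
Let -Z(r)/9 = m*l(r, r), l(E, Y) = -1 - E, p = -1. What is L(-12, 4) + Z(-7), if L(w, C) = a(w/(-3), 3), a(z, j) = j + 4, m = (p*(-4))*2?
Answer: -425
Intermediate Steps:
m = 8 (m = -1*(-4)*2 = 4*2 = 8)
a(z, j) = 4 + j
L(w, C) = 7 (L(w, C) = 4 + 3 = 7)
Z(r) = 72 + 72*r (Z(r) = -72*(-1 - r) = -9*(-8 - 8*r) = 72 + 72*r)
L(-12, 4) + Z(-7) = 7 + (72 + 72*(-7)) = 7 + (72 - 504) = 7 - 432 = -425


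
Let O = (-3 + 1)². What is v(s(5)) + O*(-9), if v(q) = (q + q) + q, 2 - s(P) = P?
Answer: -45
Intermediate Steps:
s(P) = 2 - P
v(q) = 3*q (v(q) = 2*q + q = 3*q)
O = 4 (O = (-2)² = 4)
v(s(5)) + O*(-9) = 3*(2 - 1*5) + 4*(-9) = 3*(2 - 5) - 36 = 3*(-3) - 36 = -9 - 36 = -45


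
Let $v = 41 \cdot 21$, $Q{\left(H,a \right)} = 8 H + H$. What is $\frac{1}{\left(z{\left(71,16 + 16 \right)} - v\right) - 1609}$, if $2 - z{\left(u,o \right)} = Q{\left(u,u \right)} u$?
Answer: $- \frac{1}{47837} \approx -2.0904 \cdot 10^{-5}$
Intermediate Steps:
$Q{\left(H,a \right)} = 9 H$
$v = 861$
$z{\left(u,o \right)} = 2 - 9 u^{2}$ ($z{\left(u,o \right)} = 2 - 9 u u = 2 - 9 u^{2}$)
$\frac{1}{\left(z{\left(71,16 + 16 \right)} - v\right) - 1609} = \frac{1}{\left(\left(2 - 9 \cdot 71^{2}\right) - 861\right) - 1609} = \frac{1}{\left(\left(2 - 45369\right) - 861\right) - 1609} = \frac{1}{\left(-45367 - 861\right) - 1609} = \frac{1}{-46228 - 1609} = \frac{1}{-47837} = - \frac{1}{47837}$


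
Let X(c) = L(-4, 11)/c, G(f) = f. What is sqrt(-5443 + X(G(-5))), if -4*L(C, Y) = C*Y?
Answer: I*sqrt(136130)/5 ≈ 73.792*I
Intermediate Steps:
L(C, Y) = -C*Y/4
X(c) = 11/c (X(c) = (-1/4*(-4)*11)/c = 11/c)
sqrt(-5443 + X(G(-5))) = sqrt(-5443 + 11/(-5)) = sqrt(-5443 + 11*(-1/5)) = sqrt(-5443 - 11/5) = sqrt(-27226/5) = I*sqrt(136130)/5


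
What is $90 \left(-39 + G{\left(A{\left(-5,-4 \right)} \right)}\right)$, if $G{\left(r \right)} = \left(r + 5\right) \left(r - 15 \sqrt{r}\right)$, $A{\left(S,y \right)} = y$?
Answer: $-3870 - 2700 i \approx -3870.0 - 2700.0 i$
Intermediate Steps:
$G{\left(r \right)} = \left(5 + r\right) \left(r - 15 \sqrt{r}\right)$
$90 \left(-39 + G{\left(A{\left(-5,-4 \right)} \right)}\right) = 90 \left(-39 + \left(\left(-4\right)^{2} - 75 \sqrt{-4} - 15 \left(-4\right)^{\frac{3}{2}} + 5 \left(-4\right)\right)\right) = 90 \left(-39 - \left(4 + 15 \left(-8\right) i + 75 \cdot 2 i\right)\right) = 90 \left(-39 + \left(16 - 150 i + 120 i - 20\right)\right) = 90 \left(-39 - \left(4 + 30 i\right)\right) = 90 \left(-43 - 30 i\right) = -3870 - 2700 i$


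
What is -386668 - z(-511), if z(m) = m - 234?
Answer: -385923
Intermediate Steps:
z(m) = -234 + m
-386668 - z(-511) = -386668 - (-234 - 511) = -386668 - 1*(-745) = -386668 + 745 = -385923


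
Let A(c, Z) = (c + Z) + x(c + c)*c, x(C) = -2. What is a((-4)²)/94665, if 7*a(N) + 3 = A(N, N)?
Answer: -1/220885 ≈ -4.5272e-6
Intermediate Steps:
A(c, Z) = Z - c (A(c, Z) = (c + Z) - 2*c = (Z + c) - 2*c = Z - c)
a(N) = -3/7 (a(N) = -3/7 + (N - N)/7 = -3/7 + (⅐)*0 = -3/7 + 0 = -3/7)
a((-4)²)/94665 = -3/7/94665 = -3/7*1/94665 = -1/220885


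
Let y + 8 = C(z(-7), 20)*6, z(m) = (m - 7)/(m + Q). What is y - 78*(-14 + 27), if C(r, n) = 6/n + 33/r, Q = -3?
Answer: -30757/35 ≈ -878.77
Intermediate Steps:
z(m) = (-7 + m)/(-3 + m) (z(m) = (m - 7)/(m - 3) = (-7 + m)/(-3 + m))
y = 4733/35 (y = -8 + (6/20 + 33/(((-7 - 7)/(-3 - 7))))*6 = -8 + (6*(1/20) + 33/((-14/(-10))))*6 = -8 + (3/10 + 33/((-1/10*(-14))))*6 = -8 + (3/10 + 33/(7/5))*6 = -8 + (3/10 + 33*(5/7))*6 = -8 + (3/10 + 165/7)*6 = -8 + (1671/70)*6 = -8 + 5013/35 = 4733/35 ≈ 135.23)
y - 78*(-14 + 27) = 4733/35 - 78*(-14 + 27) = 4733/35 - 78*13 = 4733/35 - 1014 = -30757/35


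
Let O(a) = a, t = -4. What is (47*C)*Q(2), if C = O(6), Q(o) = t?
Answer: -1128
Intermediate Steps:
Q(o) = -4
C = 6
(47*C)*Q(2) = (47*6)*(-4) = 282*(-4) = -1128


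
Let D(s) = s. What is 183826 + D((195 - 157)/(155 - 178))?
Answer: 4227960/23 ≈ 1.8382e+5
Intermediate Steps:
183826 + D((195 - 157)/(155 - 178)) = 183826 + (195 - 157)/(155 - 178) = 183826 + 38/(-23) = 183826 + 38*(-1/23) = 183826 - 38/23 = 4227960/23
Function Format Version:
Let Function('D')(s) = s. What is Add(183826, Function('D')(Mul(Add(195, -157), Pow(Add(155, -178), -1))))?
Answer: Rational(4227960, 23) ≈ 1.8382e+5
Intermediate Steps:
Add(183826, Function('D')(Mul(Add(195, -157), Pow(Add(155, -178), -1)))) = Add(183826, Mul(Add(195, -157), Pow(Add(155, -178), -1))) = Add(183826, Mul(38, Pow(-23, -1))) = Add(183826, Mul(38, Rational(-1, 23))) = Add(183826, Rational(-38, 23)) = Rational(4227960, 23)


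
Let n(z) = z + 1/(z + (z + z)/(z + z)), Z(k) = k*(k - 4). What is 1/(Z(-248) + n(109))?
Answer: 110/6886551 ≈ 1.5973e-5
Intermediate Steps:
Z(k) = k*(-4 + k)
n(z) = z + 1/(1 + z) (n(z) = z + 1/(z + (2*z)/((2*z))) = z + 1/(z + (2*z)*(1/(2*z))) = z + 1/(z + 1) = z + 1/(1 + z))
1/(Z(-248) + n(109)) = 1/(-248*(-4 - 248) + (1 + 109 + 109²)/(1 + 109)) = 1/(-248*(-252) + (1 + 109 + 11881)/110) = 1/(62496 + (1/110)*11991) = 1/(62496 + 11991/110) = 1/(6886551/110) = 110/6886551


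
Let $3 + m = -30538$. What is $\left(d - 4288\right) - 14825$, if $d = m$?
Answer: $-49654$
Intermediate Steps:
$m = -30541$ ($m = -3 - 30538 = -30541$)
$d = -30541$
$\left(d - 4288\right) - 14825 = \left(-30541 - 4288\right) - 14825 = -34829 - 14825 = -49654$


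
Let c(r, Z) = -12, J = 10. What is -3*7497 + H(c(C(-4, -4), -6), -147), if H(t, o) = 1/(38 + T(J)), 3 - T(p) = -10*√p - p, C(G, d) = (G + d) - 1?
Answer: -36008040/1601 - 10*√10/1601 ≈ -22491.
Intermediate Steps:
C(G, d) = -1 + G + d
T(p) = 3 + p + 10*√p (T(p) = 3 - (-10*√p - p) = 3 - (-p - 10*√p) = 3 + (p + 10*√p) = 3 + p + 10*√p)
H(t, o) = 1/(51 + 10*√10) (H(t, o) = 1/(38 + (3 + 10 + 10*√10)) = 1/(38 + (13 + 10*√10)) = 1/(51 + 10*√10))
-3*7497 + H(c(C(-4, -4), -6), -147) = -3*7497 + (51/1601 - 10*√10/1601) = -22491 + (51/1601 - 10*√10/1601) = -36008040/1601 - 10*√10/1601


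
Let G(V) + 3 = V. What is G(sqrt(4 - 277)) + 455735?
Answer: 455732 + I*sqrt(273) ≈ 4.5573e+5 + 16.523*I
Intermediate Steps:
G(V) = -3 + V
G(sqrt(4 - 277)) + 455735 = (-3 + sqrt(4 - 277)) + 455735 = (-3 + sqrt(-273)) + 455735 = (-3 + I*sqrt(273)) + 455735 = 455732 + I*sqrt(273)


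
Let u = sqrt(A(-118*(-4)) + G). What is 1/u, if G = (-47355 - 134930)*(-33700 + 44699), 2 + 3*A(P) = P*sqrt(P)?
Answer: -I*sqrt(3)/sqrt(6014858147 - 944*sqrt(118)) ≈ -2.2333e-5*I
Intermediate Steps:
A(P) = -2/3 + P**(3/2)/3 (A(P) = -2/3 + (P*sqrt(P))/3 = -2/3 + P**(3/2)/3)
G = -2004952715 (G = -182285*10999 = -2004952715)
u = sqrt(-6014858147/3 + 944*sqrt(118)/3) (u = sqrt((-2/3 + (-118*(-4))**(3/2)/3) - 2004952715) = sqrt((-2/3 + 472**(3/2)/3) - 2004952715) = sqrt((-2/3 + (944*sqrt(118))/3) - 2004952715) = sqrt((-2/3 + 944*sqrt(118)/3) - 2004952715) = sqrt(-6014858147/3 + 944*sqrt(118)/3) ≈ 44777.0*I)
1/u = 1/(sqrt(-18044574441 + 2832*sqrt(118))/3) = 3/sqrt(-18044574441 + 2832*sqrt(118))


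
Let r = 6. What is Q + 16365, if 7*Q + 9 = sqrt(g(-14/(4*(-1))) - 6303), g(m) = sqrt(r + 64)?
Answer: 114546/7 + sqrt(-6303 + sqrt(70))/7 ≈ 16364.0 + 11.334*I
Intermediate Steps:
g(m) = sqrt(70) (g(m) = sqrt(6 + 64) = sqrt(70))
Q = -9/7 + sqrt(-6303 + sqrt(70))/7 (Q = -9/7 + sqrt(sqrt(70) - 6303)/7 = -9/7 + sqrt(-6303 + sqrt(70))/7 ≈ -1.2857 + 11.334*I)
Q + 16365 = (-9/7 + I*sqrt(6303 - sqrt(70))/7) + 16365 = 114546/7 + I*sqrt(6303 - sqrt(70))/7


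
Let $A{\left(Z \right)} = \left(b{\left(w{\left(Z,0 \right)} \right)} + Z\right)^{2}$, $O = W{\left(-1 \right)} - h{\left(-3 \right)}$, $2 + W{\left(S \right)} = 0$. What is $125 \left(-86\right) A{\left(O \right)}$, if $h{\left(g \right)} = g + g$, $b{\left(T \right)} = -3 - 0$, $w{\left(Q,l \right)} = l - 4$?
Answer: $-10750$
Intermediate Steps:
$w{\left(Q,l \right)} = -4 + l$ ($w{\left(Q,l \right)} = l - 4 = -4 + l$)
$W{\left(S \right)} = -2$ ($W{\left(S \right)} = -2 + 0 = -2$)
$b{\left(T \right)} = -3$ ($b{\left(T \right)} = -3 + 0 = -3$)
$h{\left(g \right)} = 2 g$
$O = 4$ ($O = -2 - 2 \left(-3\right) = -2 - -6 = -2 + 6 = 4$)
$A{\left(Z \right)} = \left(-3 + Z\right)^{2}$
$125 \left(-86\right) A{\left(O \right)} = 125 \left(-86\right) \left(-3 + 4\right)^{2} = - 10750 \cdot 1^{2} = \left(-10750\right) 1 = -10750$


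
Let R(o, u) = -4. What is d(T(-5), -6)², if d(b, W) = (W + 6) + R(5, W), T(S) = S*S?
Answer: 16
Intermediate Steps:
T(S) = S²
d(b, W) = 2 + W (d(b, W) = (W + 6) - 4 = (6 + W) - 4 = 2 + W)
d(T(-5), -6)² = (2 - 6)² = (-4)² = 16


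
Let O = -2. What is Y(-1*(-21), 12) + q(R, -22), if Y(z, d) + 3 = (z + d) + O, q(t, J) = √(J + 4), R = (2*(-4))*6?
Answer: 28 + 3*I*√2 ≈ 28.0 + 4.2426*I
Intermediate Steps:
R = -48 (R = -8*6 = -48)
q(t, J) = √(4 + J)
Y(z, d) = -5 + d + z (Y(z, d) = -3 + ((z + d) - 2) = -3 + ((d + z) - 2) = -3 + (-2 + d + z) = -5 + d + z)
Y(-1*(-21), 12) + q(R, -22) = (-5 + 12 - 1*(-21)) + √(4 - 22) = (-5 + 12 + 21) + √(-18) = 28 + 3*I*√2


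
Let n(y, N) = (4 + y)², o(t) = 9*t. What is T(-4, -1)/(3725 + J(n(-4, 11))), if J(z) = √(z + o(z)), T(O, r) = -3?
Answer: -3/3725 ≈ -0.00080537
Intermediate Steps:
J(z) = √10*√z (J(z) = √(z + 9*z) = √(10*z) = √10*√z)
T(-4, -1)/(3725 + J(n(-4, 11))) = -3/(3725 + √10*√((4 - 4)²)) = -3/(3725 + √10*√(0²)) = -3/(3725 + √10*√0) = -3/(3725 + √10*0) = -3/(3725 + 0) = -3/3725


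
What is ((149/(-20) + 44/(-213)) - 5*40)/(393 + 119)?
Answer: -884617/2181120 ≈ -0.40558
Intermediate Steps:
((149/(-20) + 44/(-213)) - 5*40)/(393 + 119) = ((149*(-1/20) + 44*(-1/213)) - 200)/512 = ((-149/20 - 44/213) - 200)*(1/512) = (-32617/4260 - 200)*(1/512) = -884617/4260*1/512 = -884617/2181120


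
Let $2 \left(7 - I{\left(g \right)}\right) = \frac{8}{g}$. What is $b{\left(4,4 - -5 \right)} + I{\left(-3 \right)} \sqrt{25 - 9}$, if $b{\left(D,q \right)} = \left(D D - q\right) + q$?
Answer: $\frac{148}{3} \approx 49.333$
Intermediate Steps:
$I{\left(g \right)} = 7 - \frac{4}{g}$ ($I{\left(g \right)} = 7 - \frac{8 \frac{1}{g}}{2} = 7 - \frac{4}{g}$)
$b{\left(D,q \right)} = D^{2}$ ($b{\left(D,q \right)} = \left(D^{2} - q\right) + q = D^{2}$)
$b{\left(4,4 - -5 \right)} + I{\left(-3 \right)} \sqrt{25 - 9} = 4^{2} + \left(7 - \frac{4}{-3}\right) \sqrt{25 - 9} = 16 + \left(7 - - \frac{4}{3}\right) \sqrt{25 - 9} = 16 + \left(7 + \frac{4}{3}\right) \sqrt{25 - 9} = 16 + \frac{25 \sqrt{16}}{3} = 16 + \frac{25}{3} \cdot 4 = 16 + \frac{100}{3} = \frac{148}{3}$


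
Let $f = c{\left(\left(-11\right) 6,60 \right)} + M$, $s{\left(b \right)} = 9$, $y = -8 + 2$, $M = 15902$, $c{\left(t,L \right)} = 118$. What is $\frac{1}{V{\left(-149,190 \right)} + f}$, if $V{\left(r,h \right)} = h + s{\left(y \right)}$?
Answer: $\frac{1}{16219} \approx 6.1656 \cdot 10^{-5}$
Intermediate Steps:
$y = -6$
$V{\left(r,h \right)} = 9 + h$ ($V{\left(r,h \right)} = h + 9 = 9 + h$)
$f = 16020$ ($f = 118 + 15902 = 16020$)
$\frac{1}{V{\left(-149,190 \right)} + f} = \frac{1}{\left(9 + 190\right) + 16020} = \frac{1}{199 + 16020} = \frac{1}{16219}$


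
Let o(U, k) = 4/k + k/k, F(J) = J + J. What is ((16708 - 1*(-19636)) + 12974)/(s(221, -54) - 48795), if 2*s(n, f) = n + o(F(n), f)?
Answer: -1331586/1314469 ≈ -1.0130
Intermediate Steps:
F(J) = 2*J
o(U, k) = 1 + 4/k (o(U, k) = 4/k + 1 = 1 + 4/k)
s(n, f) = n/2 + (4 + f)/(2*f) (s(n, f) = (n + (4 + f)/f)/2 = n/2 + (4 + f)/(2*f))
((16708 - 1*(-19636)) + 12974)/(s(221, -54) - 48795) = ((16708 - 1*(-19636)) + 12974)/((1/2)*(4 - 54 - 54*221)/(-54) - 48795) = ((16708 + 19636) + 12974)/((1/2)*(-1/54)*(4 - 54 - 11934) - 48795) = (36344 + 12974)/((1/2)*(-1/54)*(-11984) - 48795) = 49318/(2996/27 - 48795) = 49318/(-1314469/27) = 49318*(-27/1314469) = -1331586/1314469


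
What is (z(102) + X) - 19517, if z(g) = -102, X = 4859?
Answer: -14760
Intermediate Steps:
(z(102) + X) - 19517 = (-102 + 4859) - 19517 = 4757 - 19517 = -14760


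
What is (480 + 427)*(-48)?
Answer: -43536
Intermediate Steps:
(480 + 427)*(-48) = 907*(-48) = -43536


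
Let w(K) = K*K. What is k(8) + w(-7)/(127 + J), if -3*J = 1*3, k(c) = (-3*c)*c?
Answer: -3449/18 ≈ -191.61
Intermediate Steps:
k(c) = -3*c²
w(K) = K²
J = -1 (J = -3/3 = -⅓*3 = -1)
k(8) + w(-7)/(127 + J) = -3*8² + (-7)²/(127 - 1) = -3*64 + 49/126 = -192 + 49*(1/126) = -192 + 7/18 = -3449/18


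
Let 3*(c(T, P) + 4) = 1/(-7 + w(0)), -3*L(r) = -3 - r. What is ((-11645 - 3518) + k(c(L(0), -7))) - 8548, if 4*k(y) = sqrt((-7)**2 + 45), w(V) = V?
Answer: -23711 + sqrt(94)/4 ≈ -23709.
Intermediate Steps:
L(r) = 1 + r/3 (L(r) = -(-3 - r)/3 = 1 + r/3)
c(T, P) = -85/21 (c(T, P) = -4 + 1/(3*(-7 + 0)) = -4 + (1/3)/(-7) = -4 + (1/3)*(-1/7) = -4 - 1/21 = -85/21)
k(y) = sqrt(94)/4 (k(y) = sqrt((-7)**2 + 45)/4 = sqrt(49 + 45)/4 = sqrt(94)/4)
((-11645 - 3518) + k(c(L(0), -7))) - 8548 = ((-11645 - 3518) + sqrt(94)/4) - 8548 = (-15163 + sqrt(94)/4) - 8548 = -23711 + sqrt(94)/4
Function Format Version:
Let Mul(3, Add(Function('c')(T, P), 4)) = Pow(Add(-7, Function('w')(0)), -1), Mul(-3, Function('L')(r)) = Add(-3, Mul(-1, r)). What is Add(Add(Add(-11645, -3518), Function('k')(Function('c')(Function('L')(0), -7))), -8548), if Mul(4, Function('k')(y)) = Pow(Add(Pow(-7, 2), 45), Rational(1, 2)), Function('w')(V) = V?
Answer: Add(-23711, Mul(Rational(1, 4), Pow(94, Rational(1, 2)))) ≈ -23709.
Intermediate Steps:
Function('L')(r) = Add(1, Mul(Rational(1, 3), r)) (Function('L')(r) = Mul(Rational(-1, 3), Add(-3, Mul(-1, r))) = Add(1, Mul(Rational(1, 3), r)))
Function('c')(T, P) = Rational(-85, 21) (Function('c')(T, P) = Add(-4, Mul(Rational(1, 3), Pow(Add(-7, 0), -1))) = Add(-4, Mul(Rational(1, 3), Pow(-7, -1))) = Add(-4, Mul(Rational(1, 3), Rational(-1, 7))) = Add(-4, Rational(-1, 21)) = Rational(-85, 21))
Function('k')(y) = Mul(Rational(1, 4), Pow(94, Rational(1, 2))) (Function('k')(y) = Mul(Rational(1, 4), Pow(Add(Pow(-7, 2), 45), Rational(1, 2))) = Mul(Rational(1, 4), Pow(Add(49, 45), Rational(1, 2))) = Mul(Rational(1, 4), Pow(94, Rational(1, 2))))
Add(Add(Add(-11645, -3518), Function('k')(Function('c')(Function('L')(0), -7))), -8548) = Add(Add(Add(-11645, -3518), Mul(Rational(1, 4), Pow(94, Rational(1, 2)))), -8548) = Add(Add(-15163, Mul(Rational(1, 4), Pow(94, Rational(1, 2)))), -8548) = Add(-23711, Mul(Rational(1, 4), Pow(94, Rational(1, 2))))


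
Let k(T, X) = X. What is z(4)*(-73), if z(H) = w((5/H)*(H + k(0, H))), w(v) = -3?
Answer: 219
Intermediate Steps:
z(H) = -3
z(4)*(-73) = -3*(-73) = 219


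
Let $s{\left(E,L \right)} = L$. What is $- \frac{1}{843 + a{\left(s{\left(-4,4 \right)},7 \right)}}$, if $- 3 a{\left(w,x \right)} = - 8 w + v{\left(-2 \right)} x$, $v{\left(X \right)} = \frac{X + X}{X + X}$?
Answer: $- \frac{3}{2554} \approx -0.0011746$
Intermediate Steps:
$v{\left(X \right)} = 1$ ($v{\left(X \right)} = \frac{2 X}{2 X} = 2 X \frac{1}{2 X} = 1$)
$a{\left(w,x \right)} = - \frac{x}{3} + \frac{8 w}{3}$ ($a{\left(w,x \right)} = - \frac{- 8 w + 1 x}{3} = - \frac{- 8 w + x}{3} = - \frac{x - 8 w}{3} = - \frac{x}{3} + \frac{8 w}{3}$)
$- \frac{1}{843 + a{\left(s{\left(-4,4 \right)},7 \right)}} = - \frac{1}{843 + \left(\left(- \frac{1}{3}\right) 7 + \frac{8}{3} \cdot 4\right)} = - \frac{1}{843 + \left(- \frac{7}{3} + \frac{32}{3}\right)} = - \frac{1}{843 + \frac{25}{3}} = - \frac{1}{\frac{2554}{3}} = \left(-1\right) \frac{3}{2554} = - \frac{3}{2554}$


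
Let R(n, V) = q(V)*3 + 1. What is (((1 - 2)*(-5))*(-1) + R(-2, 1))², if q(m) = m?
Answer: 1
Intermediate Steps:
R(n, V) = 1 + 3*V (R(n, V) = V*3 + 1 = 3*V + 1 = 1 + 3*V)
(((1 - 2)*(-5))*(-1) + R(-2, 1))² = (((1 - 2)*(-5))*(-1) + (1 + 3*1))² = (-1*(-5)*(-1) + (1 + 3))² = (5*(-1) + 4)² = (-5 + 4)² = (-1)² = 1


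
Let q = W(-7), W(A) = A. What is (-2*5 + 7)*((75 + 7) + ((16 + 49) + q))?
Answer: -420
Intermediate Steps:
q = -7
(-2*5 + 7)*((75 + 7) + ((16 + 49) + q)) = (-2*5 + 7)*((75 + 7) + ((16 + 49) - 7)) = (-10 + 7)*(82 + (65 - 7)) = -3*(82 + 58) = -3*140 = -420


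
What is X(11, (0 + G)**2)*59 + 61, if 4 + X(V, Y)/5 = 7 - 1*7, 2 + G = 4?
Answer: -1119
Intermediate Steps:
G = 2 (G = -2 + 4 = 2)
X(V, Y) = -20 (X(V, Y) = -20 + 5*(7 - 1*7) = -20 + 5*(7 - 7) = -20 + 5*0 = -20 + 0 = -20)
X(11, (0 + G)**2)*59 + 61 = -20*59 + 61 = -1180 + 61 = -1119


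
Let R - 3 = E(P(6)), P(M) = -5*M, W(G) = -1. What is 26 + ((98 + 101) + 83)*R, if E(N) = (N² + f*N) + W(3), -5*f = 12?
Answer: 274694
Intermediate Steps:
f = -12/5 (f = -⅕*12 = -12/5 ≈ -2.4000)
E(N) = -1 + N² - 12*N/5 (E(N) = (N² - 12*N/5) - 1 = -1 + N² - 12*N/5)
R = 974 (R = 3 + (-1 + (-5*6)² - (-12)*6) = 3 + (-1 + (-30)² - 12/5*(-30)) = 3 + (-1 + 900 + 72) = 3 + 971 = 974)
26 + ((98 + 101) + 83)*R = 26 + ((98 + 101) + 83)*974 = 26 + (199 + 83)*974 = 26 + 282*974 = 26 + 274668 = 274694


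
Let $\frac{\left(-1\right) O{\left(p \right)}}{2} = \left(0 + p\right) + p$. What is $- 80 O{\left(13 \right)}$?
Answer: $4160$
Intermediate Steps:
$O{\left(p \right)} = - 4 p$ ($O{\left(p \right)} = - 2 \left(\left(0 + p\right) + p\right) = - 2 \left(p + p\right) = - 2 \cdot 2 p = - 4 p$)
$- 80 O{\left(13 \right)} = - 80 \left(\left(-4\right) 13\right) = \left(-80\right) \left(-52\right) = 4160$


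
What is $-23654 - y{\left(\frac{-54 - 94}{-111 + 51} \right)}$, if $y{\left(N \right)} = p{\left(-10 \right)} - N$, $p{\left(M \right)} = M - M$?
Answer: $- \frac{354773}{15} \approx -23652.0$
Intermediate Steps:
$p{\left(M \right)} = 0$
$y{\left(N \right)} = - N$ ($y{\left(N \right)} = 0 - N = - N$)
$-23654 - y{\left(\frac{-54 - 94}{-111 + 51} \right)} = -23654 - - \frac{-54 - 94}{-111 + 51} = -23654 - - \frac{-148}{-60} = -23654 - - \frac{\left(-148\right) \left(-1\right)}{60} = -23654 - \left(-1\right) \frac{37}{15} = -23654 - - \frac{37}{15} = -23654 + \frac{37}{15} = - \frac{354773}{15}$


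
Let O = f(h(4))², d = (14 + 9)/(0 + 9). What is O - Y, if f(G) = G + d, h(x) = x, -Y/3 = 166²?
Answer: 6699589/81 ≈ 82711.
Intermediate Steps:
d = 23/9 ≈ 2.5556
Y = -82668 (Y = -3*166² = -3*27556 = -82668)
f(G) = 23/9 + G (f(G) = G + 23/9 = 23/9 + G)
O = 3481/81 (O = (23/9 + 4)² = (59/9)² = 3481/81 ≈ 42.975)
O - Y = 3481/81 - 1*(-82668) = 3481/81 + 82668 = 6699589/81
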